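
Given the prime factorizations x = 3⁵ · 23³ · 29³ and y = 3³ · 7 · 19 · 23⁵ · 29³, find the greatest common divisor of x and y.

8012006001

min exponent per shared prime: 3³ · 23³ · 29³ = 8012006001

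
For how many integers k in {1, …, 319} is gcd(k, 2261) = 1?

244

Prime factors of 2261: 7, 17, 19. Count integers ≤ 319 divisible by none of them.
By inclusion–exclusion: 319 − ⌊319/7⌋ − ⌊319/17⌋ − ⌊319/19⌋ + ⌊319/119⌋ + ⌊319/133⌋ + ⌊319/323⌋ − ⌊319/2261⌋ = 244.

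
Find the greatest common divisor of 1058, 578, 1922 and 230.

gcd(1058, 578): 1058 = 1·578 + 480; 578 = 1·480 + 98; 480 = 4·98 + 88; 98 = 1·88 + 10; 88 = 8·10 + 8; 10 = 1·8 + 2; 8 = 4·2 + 0 → 2
gcd(2, 1922): 1922 = 961·2 + 0 → 2
gcd(2, 230): 230 = 115·2 + 0 → 2

2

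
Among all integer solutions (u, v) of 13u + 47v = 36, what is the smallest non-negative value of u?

gcd(13, 47) = 1 (Euclid: 47 = 3·13 + 8; 13 = 1·8 + 5; 8 = 1·5 + 3; 5 = 1·3 + 2; 3 = 1·2 + 1; 2 = 2·1 + 0), and 1 | 36.
Extended Euclid: 13·(-18) + 47·(5) = 1. Scale by 36: u₀ = -648.
General solution u = u₀ + 47t; reducing mod 47 gives u = 10 (and v = -2).

10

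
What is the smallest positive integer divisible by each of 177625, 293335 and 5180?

7597376500

lcm(177625, 293335) = 177625·293335/gcd = 52103629375/1015 = 51333625
lcm(51333625, 5180) = 51333625·5180/gcd = 265908177500/35 = 7597376500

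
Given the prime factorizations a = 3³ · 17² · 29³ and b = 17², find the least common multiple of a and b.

max exponent per prime: 3³ · 17² · 29³ = 190307367

190307367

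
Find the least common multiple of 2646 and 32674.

43227702

gcd first: 32674 = 12·2646 + 922; 2646 = 2·922 + 802; 922 = 1·802 + 120; 802 = 6·120 + 82; 120 = 1·82 + 38; 82 = 2·38 + 6; 38 = 6·6 + 2; 6 = 3·2 + 0 → gcd = 2
lcm = 2646·32674/gcd = 86455404/2 = 43227702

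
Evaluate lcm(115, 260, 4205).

115 = 5 · 23; 260 = 2² · 5 · 13; 4205 = 5 · 29²
lcm takes max exponent of each prime: 2² · 5 · 13 · 23 · 29² = 5029180

5029180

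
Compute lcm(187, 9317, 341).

4910059

187 = 11 · 17; 9317 = 7 · 11³; 341 = 11 · 31
lcm takes max exponent of each prime: 7 · 11³ · 17 · 31 = 4910059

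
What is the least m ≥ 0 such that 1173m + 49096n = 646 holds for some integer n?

Euclid: 49096 = 41·1173 + 1003; 1173 = 1·1003 + 170; 1003 = 5·170 + 153; 170 = 1·153 + 17; 153 = 9·17 + 0 → gcd = 17; 646 = 17·38.
Back-substitution yields 1173·(293) + 49096·(-7) = 17, so one solution is m = 293·38 = 11134, n = -7·38 = -266.
Solutions in m differ by 49096/17 = 2888; the one in [0, 2888) is 11134 mod 2888 = 2470.

2470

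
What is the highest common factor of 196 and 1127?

49

196 = 2² · 7²
1127 = 7² · 23
Common: 7² = 49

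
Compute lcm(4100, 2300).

94300

gcd first: 4100 = 1·2300 + 1800; 2300 = 1·1800 + 500; 1800 = 3·500 + 300; 500 = 1·300 + 200; 300 = 1·200 + 100; 200 = 2·100 + 0 → gcd = 100
lcm = 4100·2300/gcd = 9430000/100 = 94300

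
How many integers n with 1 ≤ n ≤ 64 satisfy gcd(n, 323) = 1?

Prime factors of 323: 17, 19. Count integers ≤ 64 divisible by none of them.
By inclusion–exclusion: 64 − ⌊64/17⌋ − ⌊64/19⌋ + ⌊64/323⌋ = 58.

58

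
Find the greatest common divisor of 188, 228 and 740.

gcd(188, 228): 228 = 1·188 + 40; 188 = 4·40 + 28; 40 = 1·28 + 12; 28 = 2·12 + 4; 12 = 3·4 + 0 → 4
gcd(4, 740): 740 = 185·4 + 0 → 4

4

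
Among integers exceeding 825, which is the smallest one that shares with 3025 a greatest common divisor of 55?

3025 = 55·55. Any m with gcd(m, 3025) = 55 is a multiple of 55, say 55s, with s coprime to 55.
Need s > 825/55, so s ≥ 16. First s ≥ 16 with gcd(s, 55) = 1 is s = 16. Thus m = 55·16 = 880.

880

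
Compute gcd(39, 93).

3

Euclid: 93 = 2·39 + 15; 39 = 2·15 + 9; 15 = 1·9 + 6; 9 = 1·6 + 3; 6 = 2·3 + 0. Last nonzero remainder: 3.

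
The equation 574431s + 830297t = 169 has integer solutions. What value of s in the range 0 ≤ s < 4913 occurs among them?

1801

Euclid: 830297 = 1·574431 + 255866; 574431 = 2·255866 + 62699; 255866 = 4·62699 + 5070; 62699 = 12·5070 + 1859; 5070 = 2·1859 + 1352; 1859 = 1·1352 + 507; 1352 = 2·507 + 338; 507 = 1·338 + 169; 338 = 2·169 + 0 → gcd = 169; 169 = 169·1.
Back-substitution yields 574431·(1801) + 830297·(-1246) = 169, so one solution is s = 1801·1 = 1801, t = -1246·1 = -1246.
Solutions in s differ by 830297/169 = 4913; the one in [0, 4913) is 1801 mod 4913 = 1801.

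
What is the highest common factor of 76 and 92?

Euclid: 92 = 1·76 + 16; 76 = 4·16 + 12; 16 = 1·12 + 4; 12 = 3·4 + 0. Last nonzero remainder: 4.

4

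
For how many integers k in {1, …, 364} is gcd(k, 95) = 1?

276

Prime factors of 95: 5, 19. Count integers ≤ 364 divisible by none of them.
By inclusion–exclusion: 364 − ⌊364/5⌋ − ⌊364/19⌋ + ⌊364/95⌋ = 276.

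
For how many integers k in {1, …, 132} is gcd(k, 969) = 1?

Prime factors of 969: 3, 17, 19. Count integers ≤ 132 divisible by none of them.
By inclusion–exclusion: 132 − ⌊132/3⌋ − ⌊132/17⌋ − ⌊132/19⌋ + ⌊132/51⌋ + ⌊132/57⌋ + ⌊132/323⌋ − ⌊132/969⌋ = 79.

79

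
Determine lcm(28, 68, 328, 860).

8391880

28 = 2² · 7; 68 = 2² · 17; 328 = 2³ · 41; 860 = 2² · 5 · 43
lcm takes max exponent of each prime: 2³ · 5 · 7 · 17 · 41 · 43 = 8391880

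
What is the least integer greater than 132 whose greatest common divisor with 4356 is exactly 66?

330

4356 = 66·66. Any t with gcd(t, 4356) = 66 is a multiple of 66, say 66s, with s coprime to 66.
Need s > 132/66, so s ≥ 3. First s ≥ 3 with gcd(s, 66) = 1 is s = 5. Thus t = 66·5 = 330.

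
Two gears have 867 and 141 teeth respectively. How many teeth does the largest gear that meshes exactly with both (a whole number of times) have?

Euclid: 867 = 6·141 + 21; 141 = 6·21 + 15; 21 = 1·15 + 6; 15 = 2·6 + 3; 6 = 2·3 + 0. Last nonzero remainder: 3.

3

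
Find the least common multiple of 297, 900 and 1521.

5019300

lcm(297, 900) = 297·900/gcd = 267300/9 = 29700
lcm(29700, 1521) = 29700·1521/gcd = 45173700/9 = 5019300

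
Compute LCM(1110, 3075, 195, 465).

91702650

1110 = 2 · 3 · 5 · 37; 3075 = 3 · 5² · 41; 195 = 3 · 5 · 13; 465 = 3 · 5 · 31
lcm takes max exponent of each prime: 2 · 3 · 5² · 13 · 31 · 37 · 41 = 91702650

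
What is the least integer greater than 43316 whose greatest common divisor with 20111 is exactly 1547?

Multiples of 1547 above 43316: 1547·29, 1547·30, … . Need the cofactor coprime to 20111/1547 = 13.
Checking s = 29, 30, … the first with gcd(s, 13) = 1 is s = 29, giving 44863.

44863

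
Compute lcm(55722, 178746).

1660014102

gcd first: 178746 = 3·55722 + 11580; 55722 = 4·11580 + 9402; 11580 = 1·9402 + 2178; 9402 = 4·2178 + 690; 2178 = 3·690 + 108; 690 = 6·108 + 42; 108 = 2·42 + 24; 42 = 1·24 + 18; 24 = 1·18 + 6; 18 = 3·6 + 0 → gcd = 6
lcm = 55722·178746/gcd = 9960084612/6 = 1660014102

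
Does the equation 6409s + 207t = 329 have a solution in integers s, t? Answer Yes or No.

By Bézout, 6409s + 207t = 329 has integer solutions iff gcd(6409, 207) | 329.
Euclid: 6409 = 30·207 + 199; 207 = 1·199 + 8; 199 = 24·8 + 7; 8 = 1·7 + 1; 7 = 7·1 + 0. gcd = 1; 329 mod 1 = 0. Yes.

Yes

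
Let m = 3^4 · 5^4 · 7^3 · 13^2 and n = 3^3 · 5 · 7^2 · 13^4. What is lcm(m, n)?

max exponent per prime: 3^4 · 5^4 · 7^3 · 13^4 = 495943914375

495943914375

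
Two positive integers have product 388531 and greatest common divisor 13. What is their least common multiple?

29887

Since gcd(a,b)·lcm(a,b) = ab, lcm = 388531/13 = 29887.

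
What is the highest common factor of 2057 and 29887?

2057 = 11² · 17
29887 = 11² · 13 · 19
Common: 11² = 121

121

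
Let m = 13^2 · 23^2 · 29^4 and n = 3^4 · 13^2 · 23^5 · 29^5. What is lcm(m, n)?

max exponent per prime: 3^4 · 13^2 · 23^5 · 29^5 = 1807177842253896723

1807177842253896723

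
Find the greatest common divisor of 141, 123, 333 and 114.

3

gcd(141, 123): 141 = 1·123 + 18; 123 = 6·18 + 15; 18 = 1·15 + 3; 15 = 5·3 + 0 → 3
gcd(3, 333): 333 = 111·3 + 0 → 3
gcd(3, 114): 114 = 38·3 + 0 → 3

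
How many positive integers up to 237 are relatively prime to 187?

204

187 = 11·17. Inclusion–exclusion on these primes:
237 − ⌊237/11⌋ − ⌊237/17⌋ + ⌊237/187⌋ = 204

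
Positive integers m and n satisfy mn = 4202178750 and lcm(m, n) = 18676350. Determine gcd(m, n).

225

From gcd × lcm = mn: gcd = 4202178750 / 18676350 = 225.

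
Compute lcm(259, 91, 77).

259 = 7 · 37; 91 = 7 · 13; 77 = 7 · 11
lcm takes max exponent of each prime: 7 · 11 · 13 · 37 = 37037

37037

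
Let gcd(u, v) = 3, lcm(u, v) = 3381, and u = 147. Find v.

u·v = gcd·lcm = 3·3381 = 10143, so v = 10143/147 = 69.

69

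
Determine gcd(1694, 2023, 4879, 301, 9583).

7

gcd(1694, 2023): 2023 = 1·1694 + 329; 1694 = 5·329 + 49; 329 = 6·49 + 35; 49 = 1·35 + 14; 35 = 2·14 + 7; 14 = 2·7 + 0 → 7
gcd(7, 4879): 4879 = 697·7 + 0 → 7
gcd(7, 301): 301 = 43·7 + 0 → 7
gcd(7, 9583): 9583 = 1369·7 + 0 → 7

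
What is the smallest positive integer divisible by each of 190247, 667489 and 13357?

190247 = 17 · 19² · 31; 667489 = 19² · 43²; 13357 = 19² · 37
lcm takes max exponent of each prime: 17 · 19² · 31 · 37 · 43² = 13015368011

13015368011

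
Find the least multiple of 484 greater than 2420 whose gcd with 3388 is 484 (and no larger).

Multiples of 484 above 2420: 484·6, 484·7, … . Need the cofactor coprime to 3388/484 = 7.
Checking s = 6, 7, … the first with gcd(s, 7) = 1 is s = 6, giving 2904.

2904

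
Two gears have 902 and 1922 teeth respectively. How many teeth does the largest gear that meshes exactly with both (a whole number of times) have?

902 = 2 · 11 · 41
1922 = 2 · 31²
Common: 2 = 2

2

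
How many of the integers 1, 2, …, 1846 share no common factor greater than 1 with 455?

455 = 5·7·13. Inclusion–exclusion on these primes:
1846 − ⌊1846/5⌋ − ⌊1846/7⌋ − ⌊1846/13⌋ + ⌊1846/35⌋ + ⌊1846/65⌋ + ⌊1846/91⌋ − ⌊1846/455⌋ = 1168

1168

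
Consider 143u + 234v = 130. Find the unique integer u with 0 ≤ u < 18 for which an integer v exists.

14

gcd(143, 234) = 13 (Euclid: 234 = 1·143 + 91; 143 = 1·91 + 52; 91 = 1·52 + 39; 52 = 1·39 + 13; 39 = 3·13 + 0), and 13 | 130.
Extended Euclid: 143·(5) + 234·(-3) = 13. Scale by 10: u₀ = 50.
General solution u = u₀ + 18t; reducing mod 18 gives u = 14 (and v = -8).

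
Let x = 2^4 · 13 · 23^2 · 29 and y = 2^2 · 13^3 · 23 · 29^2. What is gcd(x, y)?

34684

min exponent per shared prime: 2^2 · 13 · 23 · 29 = 34684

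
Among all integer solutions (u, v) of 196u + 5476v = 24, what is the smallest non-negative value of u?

gcd(196, 5476) = 4 (Euclid: 5476 = 27·196 + 184; 196 = 1·184 + 12; 184 = 15·12 + 4; 12 = 3·4 + 0), and 4 | 24.
Extended Euclid: 196·(-447) + 5476·(16) = 4. Scale by 6: u₀ = -2682.
General solution u = u₀ + 1369t; reducing mod 1369 gives u = 56 (and v = -2).

56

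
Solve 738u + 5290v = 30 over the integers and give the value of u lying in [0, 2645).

Euclid: 5290 = 7·738 + 124; 738 = 5·124 + 118; 124 = 1·118 + 6; 118 = 19·6 + 4; 6 = 1·4 + 2; 4 = 2·2 + 0 → gcd = 2; 30 = 2·15.
Back-substitution yields 738·(-896) + 5290·(125) = 2, so one solution is u = -896·15 = -13440, v = 125·15 = 1875.
Solutions in u differ by 5290/2 = 2645; the one in [0, 2645) is -13440 mod 2645 = 2430.

2430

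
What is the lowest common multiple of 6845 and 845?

gcd first: 6845 = 8·845 + 85; 845 = 9·85 + 80; 85 = 1·80 + 5; 80 = 16·5 + 0 → gcd = 5
lcm = 6845·845/gcd = 5784025/5 = 1156805

1156805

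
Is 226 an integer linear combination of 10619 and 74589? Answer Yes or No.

Yes

gcd(10619, 74589): 74589 = 7·10619 + 256; 10619 = 41·256 + 123; 256 = 2·123 + 10; 123 = 12·10 + 3; 10 = 3·3 + 1; 3 = 3·1 + 0 → 1
1 divides 226, so a solution exists.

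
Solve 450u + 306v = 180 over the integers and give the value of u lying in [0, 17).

14

gcd(450, 306) = 18 (Euclid: 450 = 1·306 + 144; 306 = 2·144 + 18; 144 = 8·18 + 0), and 18 | 180.
Extended Euclid: 450·(-2) + 306·(3) = 18. Scale by 10: u₀ = -20.
General solution u = u₀ + 17t; reducing mod 17 gives u = 14 (and v = -20).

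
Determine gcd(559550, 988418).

722

Euclid: 988418 = 1·559550 + 428868; 559550 = 1·428868 + 130682; 428868 = 3·130682 + 36822; 130682 = 3·36822 + 20216; 36822 = 1·20216 + 16606; 20216 = 1·16606 + 3610; 16606 = 4·3610 + 2166; 3610 = 1·2166 + 1444; 2166 = 1·1444 + 722; 1444 = 2·722 + 0. Last nonzero remainder: 722.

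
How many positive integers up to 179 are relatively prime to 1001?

Prime factors of 1001: 7, 11, 13. Count integers ≤ 179 divisible by none of them.
By inclusion–exclusion: 179 − ⌊179/7⌋ − ⌊179/11⌋ − ⌊179/13⌋ + ⌊179/77⌋ + ⌊179/91⌋ + ⌊179/143⌋ − ⌊179/1001⌋ = 129.

129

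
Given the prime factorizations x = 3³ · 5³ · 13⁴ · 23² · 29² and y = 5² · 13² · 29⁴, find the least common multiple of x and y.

36065740208925375

max exponent per prime: 3³ · 5³ · 13⁴ · 23² · 29⁴ = 36065740208925375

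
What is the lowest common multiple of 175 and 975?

gcd first: 975 = 5·175 + 100; 175 = 1·100 + 75; 100 = 1·75 + 25; 75 = 3·25 + 0 → gcd = 25
lcm = 175·975/gcd = 170625/25 = 6825

6825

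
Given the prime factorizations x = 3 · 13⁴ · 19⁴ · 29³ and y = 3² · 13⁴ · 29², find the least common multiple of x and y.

817004250877581

max exponent per prime: 3² · 13⁴ · 19⁴ · 29³ = 817004250877581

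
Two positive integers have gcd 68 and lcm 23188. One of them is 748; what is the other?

2108

p·q = gcd·lcm = 68·23188 = 1576784, so q = 1576784/748 = 2108.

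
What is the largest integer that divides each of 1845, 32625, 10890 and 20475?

45

gcd(1845, 32625): 32625 = 17·1845 + 1260; 1845 = 1·1260 + 585; 1260 = 2·585 + 90; 585 = 6·90 + 45; 90 = 2·45 + 0 → 45
gcd(45, 10890): 10890 = 242·45 + 0 → 45
gcd(45, 20475): 20475 = 455·45 + 0 → 45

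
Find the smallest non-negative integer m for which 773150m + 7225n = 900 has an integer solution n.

gcd(773150, 7225) = 25 (Euclid: 773150 = 107·7225 + 75; 7225 = 96·75 + 25; 75 = 3·25 + 0), and 25 | 900.
Extended Euclid: 773150·(-96) + 7225·(10273) = 25. Scale by 36: m₀ = -3456.
General solution m = m₀ + 289t; reducing mod 289 gives m = 12 (and n = -1284).

12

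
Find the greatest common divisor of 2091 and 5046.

3

2091 = 3 · 17 · 41
5046 = 2 · 3 · 29²
Common: 3 = 3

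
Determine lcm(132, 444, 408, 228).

3155064

132 = 2² · 3 · 11; 444 = 2² · 3 · 37; 408 = 2³ · 3 · 17; 228 = 2² · 3 · 19
lcm takes max exponent of each prime: 2³ · 3 · 11 · 17 · 19 · 37 = 3155064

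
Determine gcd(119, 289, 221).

17

gcd(119, 289): 289 = 2·119 + 51; 119 = 2·51 + 17; 51 = 3·17 + 0 → 17
gcd(17, 221): 221 = 13·17 + 0 → 17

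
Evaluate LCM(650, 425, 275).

650 = 2 · 5² · 13; 425 = 5² · 17; 275 = 5² · 11
lcm takes max exponent of each prime: 2 · 5² · 11 · 13 · 17 = 121550

121550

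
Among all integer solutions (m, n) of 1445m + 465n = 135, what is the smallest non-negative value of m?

Euclid: 1445 = 3·465 + 50; 465 = 9·50 + 15; 50 = 3·15 + 5; 15 = 3·5 + 0 → gcd = 5; 135 = 5·27.
Back-substitution yields 1445·(28) + 465·(-87) = 5, so one solution is m = 28·27 = 756, n = -87·27 = -2349.
Solutions in m differ by 465/5 = 93; the one in [0, 93) is 756 mod 93 = 12.

12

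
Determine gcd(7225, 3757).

289

Euclid: 7225 = 1·3757 + 3468; 3757 = 1·3468 + 289; 3468 = 12·289 + 0. Last nonzero remainder: 289.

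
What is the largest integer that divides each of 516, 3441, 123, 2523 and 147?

3

gcd(516, 3441): 3441 = 6·516 + 345; 516 = 1·345 + 171; 345 = 2·171 + 3; 171 = 57·3 + 0 → 3
gcd(3, 123): 123 = 41·3 + 0 → 3
gcd(3, 2523): 2523 = 841·3 + 0 → 3
gcd(3, 147): 147 = 49·3 + 0 → 3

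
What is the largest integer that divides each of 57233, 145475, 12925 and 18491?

11

57233 = 11³ · 43; 145475 = 5² · 11 · 23²; 12925 = 5² · 11 · 47; 18491 = 11 · 41²
gcd takes min exponent of each prime: 11 = 11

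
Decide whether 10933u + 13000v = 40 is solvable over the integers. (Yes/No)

gcd(10933, 13000): 13000 = 1·10933 + 2067; 10933 = 5·2067 + 598; 2067 = 3·598 + 273; 598 = 2·273 + 52; 273 = 5·52 + 13; 52 = 4·13 + 0 → 13
13 does not divide 40, so a solution does not exist.

No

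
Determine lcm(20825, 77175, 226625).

lcm(20825, 77175) = 20825·77175/gcd = 1607169375/1225 = 1311975
lcm(1311975, 226625) = 1311975·226625/gcd = 297326334375/1225 = 242715375

242715375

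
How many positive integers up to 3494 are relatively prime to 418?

Prime factors of 418: 2, 11, 19. Count integers ≤ 3494 divisible by none of them.
By inclusion–exclusion: 3494 − ⌊3494/2⌋ − ⌊3494/11⌋ − ⌊3494/19⌋ + ⌊3494/22⌋ + ⌊3494/38⌋ + ⌊3494/209⌋ − ⌊3494/418⌋ = 1504.

1504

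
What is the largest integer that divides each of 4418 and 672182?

2

4418 = 2 · 47²
672182 = 2 · 7² · 19³
Common: 2 = 2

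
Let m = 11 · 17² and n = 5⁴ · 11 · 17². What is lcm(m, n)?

max exponent per prime: 5⁴ · 11 · 17² = 1986875

1986875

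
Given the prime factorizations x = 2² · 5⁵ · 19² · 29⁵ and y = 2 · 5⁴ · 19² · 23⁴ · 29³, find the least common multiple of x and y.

25901120268481862500

max exponent per prime: 2² · 5⁵ · 19² · 23⁴ · 29⁵ = 25901120268481862500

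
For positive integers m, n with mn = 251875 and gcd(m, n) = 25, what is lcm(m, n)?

10075

For any two positive integers, gcd × lcm equals their product. Hence lcm = 251875 / 25 = 10075.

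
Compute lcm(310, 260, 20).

310 = 2 · 5 · 31; 260 = 2² · 5 · 13; 20 = 2² · 5
lcm takes max exponent of each prime: 2² · 5 · 13 · 31 = 8060

8060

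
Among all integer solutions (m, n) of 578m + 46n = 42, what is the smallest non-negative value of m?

Euclid: 578 = 12·46 + 26; 46 = 1·26 + 20; 26 = 1·20 + 6; 20 = 3·6 + 2; 6 = 3·2 + 0 → gcd = 2; 42 = 2·21.
Back-substitution yields 578·(-7) + 46·(88) = 2, so one solution is m = -7·21 = -147, n = 88·21 = 1848.
Solutions in m differ by 46/2 = 23; the one in [0, 23) is -147 mod 23 = 14.

14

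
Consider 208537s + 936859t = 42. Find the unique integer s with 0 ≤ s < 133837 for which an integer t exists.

67069

gcd(208537, 936859) = 7 (Euclid: 936859 = 4·208537 + 102711; 208537 = 2·102711 + 3115; 102711 = 32·3115 + 3031; 3115 = 1·3031 + 84; 3031 = 36·84 + 7; 84 = 12·7 + 0), and 7 | 42.
Extended Euclid: 208537·(-11128) + 936859·(2477) = 7. Scale by 6: s₀ = -66768.
General solution s = s₀ + 133837k; reducing mod 133837 gives s = 67069 (and t = -14929).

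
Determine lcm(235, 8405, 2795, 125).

235 = 5 · 47; 8405 = 5 · 41²; 2795 = 5 · 13 · 43; 125 = 5³
lcm takes max exponent of each prime: 5³ · 13 · 41² · 43 · 47 = 5520614125

5520614125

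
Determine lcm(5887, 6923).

gcd first: 6923 = 1·5887 + 1036; 5887 = 5·1036 + 707; 1036 = 1·707 + 329; 707 = 2·329 + 49; 329 = 6·49 + 35; 49 = 1·35 + 14; 35 = 2·14 + 7; 14 = 2·7 + 0 → gcd = 7
lcm = 5887·6923/gcd = 40755701/7 = 5822243

5822243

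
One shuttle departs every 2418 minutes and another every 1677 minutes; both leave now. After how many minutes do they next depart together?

gcd first: 2418 = 1·1677 + 741; 1677 = 2·741 + 195; 741 = 3·195 + 156; 195 = 1·156 + 39; 156 = 4·39 + 0 → gcd = 39
lcm = 2418·1677/gcd = 4054986/39 = 103974

103974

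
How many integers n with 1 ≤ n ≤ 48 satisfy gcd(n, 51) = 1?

30

51 = 3·17. Inclusion–exclusion on these primes:
48 − ⌊48/3⌋ − ⌊48/17⌋ + ⌊48/51⌋ = 30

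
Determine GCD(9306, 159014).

Euclid: 159014 = 17·9306 + 812; 9306 = 11·812 + 374; 812 = 2·374 + 64; 374 = 5·64 + 54; 64 = 1·54 + 10; 54 = 5·10 + 4; 10 = 2·4 + 2; 4 = 2·2 + 0. Last nonzero remainder: 2.

2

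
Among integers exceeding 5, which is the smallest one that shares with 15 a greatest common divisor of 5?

10

Multiples of 5 above 5: 5·2, 5·3, … . Need the cofactor coprime to 15/5 = 3.
Checking s = 2, 3, … the first with gcd(s, 3) = 1 is s = 2, giving 10.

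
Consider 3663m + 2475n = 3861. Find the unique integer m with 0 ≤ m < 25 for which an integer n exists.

22

gcd(3663, 2475) = 99 (Euclid: 3663 = 1·2475 + 1188; 2475 = 2·1188 + 99; 1188 = 12·99 + 0), and 99 | 3861.
Extended Euclid: 3663·(-2) + 2475·(3) = 99. Scale by 39: m₀ = -78.
General solution m = m₀ + 25t; reducing mod 25 gives m = 22 (and n = -31).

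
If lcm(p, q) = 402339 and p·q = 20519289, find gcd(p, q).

51

gcd·lcm = product, so gcd = 20519289/402339 = 51.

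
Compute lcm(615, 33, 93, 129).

9017745

615 = 3 · 5 · 41; 33 = 3 · 11; 93 = 3 · 31; 129 = 3 · 43
lcm takes max exponent of each prime: 3 · 5 · 11 · 31 · 41 · 43 = 9017745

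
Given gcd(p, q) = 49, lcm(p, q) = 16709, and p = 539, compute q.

1519

p·q = gcd·lcm = 49·16709 = 818741, so q = 818741/539 = 1519.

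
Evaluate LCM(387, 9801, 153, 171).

136126089

387 = 3² · 43; 9801 = 3⁴ · 11²; 153 = 3² · 17; 171 = 3² · 19
lcm takes max exponent of each prime: 3⁴ · 11² · 17 · 19 · 43 = 136126089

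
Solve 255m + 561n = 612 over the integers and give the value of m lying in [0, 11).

9

gcd(255, 561) = 51 (Euclid: 561 = 2·255 + 51; 255 = 5·51 + 0), and 51 | 612.
Extended Euclid: 255·(-2) + 561·(1) = 51. Scale by 12: m₀ = -24.
General solution m = m₀ + 11t; reducing mod 11 gives m = 9 (and n = -3).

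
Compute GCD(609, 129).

609 = 3 · 7 · 29
129 = 3 · 43
Common: 3 = 3

3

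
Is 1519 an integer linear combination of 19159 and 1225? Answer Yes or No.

By Bézout, 19159x + 1225y = 1519 has integer solutions iff gcd(19159, 1225) | 1519.
Euclid: 19159 = 15·1225 + 784; 1225 = 1·784 + 441; 784 = 1·441 + 343; 441 = 1·343 + 98; 343 = 3·98 + 49; 98 = 2·49 + 0. gcd = 49; 1519 mod 49 = 0. Yes.

Yes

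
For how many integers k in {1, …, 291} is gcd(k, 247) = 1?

255

247 = 13·19. Inclusion–exclusion on these primes:
291 − ⌊291/13⌋ − ⌊291/19⌋ + ⌊291/247⌋ = 255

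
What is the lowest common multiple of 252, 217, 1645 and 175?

lcm(252, 217) = 252·217/gcd = 54684/7 = 7812
lcm(7812, 1645) = 7812·1645/gcd = 12850740/7 = 1835820
lcm(1835820, 175) = 1835820·175/gcd = 321268500/35 = 9179100

9179100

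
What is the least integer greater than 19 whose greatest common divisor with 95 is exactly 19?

Multiples of 19 above 19: 19·2, 19·3, … . Need the cofactor coprime to 95/19 = 5.
Checking s = 2, 3, … the first with gcd(s, 5) = 1 is s = 2, giving 38.

38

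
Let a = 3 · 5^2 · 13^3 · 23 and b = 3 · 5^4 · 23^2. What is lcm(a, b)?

2179149375

max exponent per prime: 3 · 5^4 · 13^3 · 23^2 = 2179149375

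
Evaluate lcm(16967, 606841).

gcd first: 606841 = 35·16967 + 12996; 16967 = 1·12996 + 3971; 12996 = 3·3971 + 1083; 3971 = 3·1083 + 722; 1083 = 1·722 + 361; 722 = 2·361 + 0 → gcd = 361
lcm = 16967·606841/gcd = 10296271247/361 = 28521527

28521527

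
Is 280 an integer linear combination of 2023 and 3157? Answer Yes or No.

gcd(2023, 3157): 3157 = 1·2023 + 1134; 2023 = 1·1134 + 889; 1134 = 1·889 + 245; 889 = 3·245 + 154; 245 = 1·154 + 91; 154 = 1·91 + 63; 91 = 1·63 + 28; 63 = 2·28 + 7; 28 = 4·7 + 0 → 7
7 divides 280, so a solution exists.

Yes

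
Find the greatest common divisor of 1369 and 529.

1369 = 37²
529 = 23²
Common: 1 = 1

1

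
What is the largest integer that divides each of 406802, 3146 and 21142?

22

gcd(406802, 3146): 406802 = 129·3146 + 968; 3146 = 3·968 + 242; 968 = 4·242 + 0 → 242
gcd(242, 21142): 21142 = 87·242 + 88; 242 = 2·88 + 66; 88 = 1·66 + 22; 66 = 3·22 + 0 → 22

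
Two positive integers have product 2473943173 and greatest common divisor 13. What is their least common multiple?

190303321

Since gcd(m,n)·lcm(m,n) = mn, lcm = 2473943173/13 = 190303321.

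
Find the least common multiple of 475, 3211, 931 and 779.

lcm(475, 3211) = 475·3211/gcd = 1525225/19 = 80275
lcm(80275, 931) = 80275·931/gcd = 74736025/19 = 3933475
lcm(3933475, 779) = 3933475·779/gcd = 3064177025/19 = 161272475

161272475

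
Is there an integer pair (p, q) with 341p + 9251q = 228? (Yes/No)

No

By Bézout, 341p + 9251q = 228 has integer solutions iff gcd(341, 9251) | 228.
Euclid: 9251 = 27·341 + 44; 341 = 7·44 + 33; 44 = 1·33 + 11; 33 = 3·11 + 0. gcd = 11; 228 mod 11 = 8. No.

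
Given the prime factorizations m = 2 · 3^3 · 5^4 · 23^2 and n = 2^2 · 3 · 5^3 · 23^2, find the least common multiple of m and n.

max exponent per prime: 2^2 · 3^3 · 5^4 · 23^2 = 35707500

35707500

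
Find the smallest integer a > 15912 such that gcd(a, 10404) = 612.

16524

10404 = 612·17. Any a with gcd(a, 10404) = 612 is a multiple of 612, say 612s, with s coprime to 17.
Need s > 15912/612, so s ≥ 27. First s ≥ 27 with gcd(s, 17) = 1 is s = 27. Thus a = 612·27 = 16524.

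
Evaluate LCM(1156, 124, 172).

1540948

1156 = 2² · 17²; 124 = 2² · 31; 172 = 2² · 43
lcm takes max exponent of each prime: 2² · 17² · 31 · 43 = 1540948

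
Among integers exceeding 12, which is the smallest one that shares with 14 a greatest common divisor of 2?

16

Multiples of 2 above 12: 2·7, 2·8, … . Need the cofactor coprime to 14/2 = 7.
Checking s = 7, 8, … the first with gcd(s, 7) = 1 is s = 8, giving 16.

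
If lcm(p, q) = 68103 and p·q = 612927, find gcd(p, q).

From gcd × lcm = pq: gcd = 612927 / 68103 = 9.

9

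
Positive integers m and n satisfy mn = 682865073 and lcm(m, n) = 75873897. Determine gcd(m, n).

From gcd × lcm = mn: gcd = 682865073 / 75873897 = 9.

9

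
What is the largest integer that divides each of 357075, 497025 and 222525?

225

gcd(357075, 497025): 497025 = 1·357075 + 139950; 357075 = 2·139950 + 77175; 139950 = 1·77175 + 62775; 77175 = 1·62775 + 14400; 62775 = 4·14400 + 5175; 14400 = 2·5175 + 4050; 5175 = 1·4050 + 1125; 4050 = 3·1125 + 675; 1125 = 1·675 + 450; 675 = 1·450 + 225; 450 = 2·225 + 0 → 225
gcd(225, 222525): 222525 = 989·225 + 0 → 225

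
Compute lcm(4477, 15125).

gcd first: 15125 = 3·4477 + 1694; 4477 = 2·1694 + 1089; 1694 = 1·1089 + 605; 1089 = 1·605 + 484; 605 = 1·484 + 121; 484 = 4·121 + 0 → gcd = 121
lcm = 4477·15125/gcd = 67714625/121 = 559625

559625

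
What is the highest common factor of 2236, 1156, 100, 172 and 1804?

4

gcd(2236, 1156): 2236 = 1·1156 + 1080; 1156 = 1·1080 + 76; 1080 = 14·76 + 16; 76 = 4·16 + 12; 16 = 1·12 + 4; 12 = 3·4 + 0 → 4
gcd(4, 100): 100 = 25·4 + 0 → 4
gcd(4, 172): 172 = 43·4 + 0 → 4
gcd(4, 1804): 1804 = 451·4 + 0 → 4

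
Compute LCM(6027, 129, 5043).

6027 = 3 · 7² · 41; 129 = 3 · 43; 5043 = 3 · 41²
lcm takes max exponent of each prime: 3 · 7² · 41² · 43 = 10625601

10625601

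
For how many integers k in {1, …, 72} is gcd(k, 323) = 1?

Prime factors of 323: 17, 19. Count integers ≤ 72 divisible by none of them.
By inclusion–exclusion: 72 − ⌊72/17⌋ − ⌊72/19⌋ + ⌊72/323⌋ = 65.

65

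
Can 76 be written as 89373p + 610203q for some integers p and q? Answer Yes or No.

gcd(89373, 610203): 610203 = 6·89373 + 73965; 89373 = 1·73965 + 15408; 73965 = 4·15408 + 12333; 15408 = 1·12333 + 3075; 12333 = 4·3075 + 33; 3075 = 93·33 + 6; 33 = 5·6 + 3; 6 = 2·3 + 0 → 3
3 does not divide 76, so a solution does not exist.

No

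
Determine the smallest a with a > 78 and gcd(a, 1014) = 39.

1014 = 39·26. Any a with gcd(a, 1014) = 39 is a multiple of 39, say 39s, with s coprime to 26.
Need s > 78/39, so s ≥ 3. First s ≥ 3 with gcd(s, 26) = 1 is s = 3. Thus a = 39·3 = 117.

117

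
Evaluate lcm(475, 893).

22325

gcd first: 893 = 1·475 + 418; 475 = 1·418 + 57; 418 = 7·57 + 19; 57 = 3·19 + 0 → gcd = 19
lcm = 475·893/gcd = 424175/19 = 22325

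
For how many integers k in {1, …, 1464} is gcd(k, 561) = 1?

834

561 = 3·11·17. Inclusion–exclusion on these primes:
1464 − ⌊1464/3⌋ − ⌊1464/11⌋ − ⌊1464/17⌋ + ⌊1464/33⌋ + ⌊1464/51⌋ + ⌊1464/187⌋ − ⌊1464/561⌋ = 834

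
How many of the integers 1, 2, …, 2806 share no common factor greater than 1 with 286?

1177

286 = 2·11·13. Inclusion–exclusion on these primes:
2806 − ⌊2806/2⌋ − ⌊2806/11⌋ − ⌊2806/13⌋ + ⌊2806/22⌋ + ⌊2806/26⌋ + ⌊2806/143⌋ − ⌊2806/286⌋ = 1177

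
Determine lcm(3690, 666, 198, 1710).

28534770

3690 = 2 · 3² · 5 · 41; 666 = 2 · 3² · 37; 198 = 2 · 3² · 11; 1710 = 2 · 3² · 5 · 19
lcm takes max exponent of each prime: 2 · 3² · 5 · 11 · 19 · 37 · 41 = 28534770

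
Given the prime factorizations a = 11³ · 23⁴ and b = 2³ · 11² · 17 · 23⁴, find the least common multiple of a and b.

max exponent per prime: 2³ · 11³ · 17 · 23⁴ = 50655698456

50655698456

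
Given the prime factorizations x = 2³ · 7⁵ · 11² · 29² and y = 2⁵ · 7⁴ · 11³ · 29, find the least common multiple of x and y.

602024588704

max exponent per prime: 2⁵ · 7⁵ · 11³ · 29² = 602024588704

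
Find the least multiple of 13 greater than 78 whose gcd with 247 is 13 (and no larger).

91

247 = 13·19. Any m with gcd(m, 247) = 13 is a multiple of 13, say 13s, with s coprime to 19.
Need s > 78/13, so s ≥ 7. First s ≥ 7 with gcd(s, 19) = 1 is s = 7. Thus m = 13·7 = 91.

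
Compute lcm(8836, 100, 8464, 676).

78994723600

lcm(8836, 100) = 8836·100/gcd = 883600/4 = 220900
lcm(220900, 8464) = 220900·8464/gcd = 1869697600/4 = 467424400
lcm(467424400, 676) = 467424400·676/gcd = 315978894400/4 = 78994723600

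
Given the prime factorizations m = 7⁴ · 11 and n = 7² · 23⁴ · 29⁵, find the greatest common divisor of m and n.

min exponent per shared prime: 7² = 49

49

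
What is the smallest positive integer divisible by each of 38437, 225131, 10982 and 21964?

lcm(38437, 225131) = 38437·225131/gcd = 8653360247/5491 = 1575917
lcm(1575917, 10982) = 1575917·10982/gcd = 17306720494/5491 = 3151834
lcm(3151834, 21964) = 3151834·21964/gcd = 69226881976/10982 = 6303668

6303668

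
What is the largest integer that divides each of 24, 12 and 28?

4

24 = 2³ · 3; 12 = 2² · 3; 28 = 2² · 7
gcd takes min exponent of each prime: 2² = 4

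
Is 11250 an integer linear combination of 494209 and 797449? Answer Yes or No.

gcd(494209, 797449): 797449 = 1·494209 + 303240; 494209 = 1·303240 + 190969; 303240 = 1·190969 + 112271; 190969 = 1·112271 + 78698; 112271 = 1·78698 + 33573; 78698 = 2·33573 + 11552; 33573 = 2·11552 + 10469; 11552 = 1·10469 + 1083; 10469 = 9·1083 + 722; 1083 = 1·722 + 361; 722 = 2·361 + 0 → 361
361 does not divide 11250, so a solution does not exist.

No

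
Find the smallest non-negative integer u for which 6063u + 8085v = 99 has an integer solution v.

2563

Euclid: 8085 = 1·6063 + 2022; 6063 = 2·2022 + 2019; 2022 = 1·2019 + 3; 2019 = 673·3 + 0 → gcd = 3; 99 = 3·33.
Back-substitution yields 6063·(-4) + 8085·(3) = 3, so one solution is u = -4·33 = -132, v = 3·33 = 99.
Solutions in u differ by 8085/3 = 2695; the one in [0, 2695) is -132 mod 2695 = 2563.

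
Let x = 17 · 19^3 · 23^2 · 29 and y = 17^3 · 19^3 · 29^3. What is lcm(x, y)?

max exponent per prime: 17^3 · 19^3 · 23^2 · 29^3 = 434767660913527

434767660913527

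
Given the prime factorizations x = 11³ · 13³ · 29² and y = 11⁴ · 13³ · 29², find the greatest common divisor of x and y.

2459258087

min exponent per shared prime: 11³ · 13³ · 29² = 2459258087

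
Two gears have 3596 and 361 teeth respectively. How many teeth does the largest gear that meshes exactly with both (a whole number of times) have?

1

3596 = 2² · 29 · 31
361 = 19²
Common: 1 = 1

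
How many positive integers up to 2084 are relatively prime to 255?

1046

Prime factors of 255: 3, 5, 17. Count integers ≤ 2084 divisible by none of them.
By inclusion–exclusion: 2084 − ⌊2084/3⌋ − ⌊2084/5⌋ − ⌊2084/17⌋ + ⌊2084/15⌋ + ⌊2084/51⌋ + ⌊2084/85⌋ − ⌊2084/255⌋ = 1046.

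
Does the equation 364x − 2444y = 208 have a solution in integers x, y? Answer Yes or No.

Yes

By Bézout, 364x − 2444y = 208 has integer solutions iff gcd(364, 2444) | 208.
Euclid: 2444 = 6·364 + 260; 364 = 1·260 + 104; 260 = 2·104 + 52; 104 = 2·52 + 0. gcd = 52; 208 mod 52 = 0. Yes.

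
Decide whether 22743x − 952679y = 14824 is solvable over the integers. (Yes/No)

No

gcd(22743, 952679): 952679 = 41·22743 + 20216; 22743 = 1·20216 + 2527; 20216 = 8·2527 + 0 → 2527
2527 does not divide 14824, so a solution does not exist.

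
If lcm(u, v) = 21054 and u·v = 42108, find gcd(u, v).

gcd·lcm = product, so gcd = 42108/21054 = 2.

2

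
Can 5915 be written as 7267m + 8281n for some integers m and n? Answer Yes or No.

Yes

By Bézout, 7267m + 8281n = 5915 has integer solutions iff gcd(7267, 8281) | 5915.
Euclid: 8281 = 1·7267 + 1014; 7267 = 7·1014 + 169; 1014 = 6·169 + 0. gcd = 169; 5915 mod 169 = 0. Yes.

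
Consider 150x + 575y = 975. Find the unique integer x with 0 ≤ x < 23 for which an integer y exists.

18

gcd(150, 575) = 25 (Euclid: 575 = 3·150 + 125; 150 = 1·125 + 25; 125 = 5·25 + 0), and 25 | 975.
Extended Euclid: 150·(4) + 575·(-1) = 25. Scale by 39: x₀ = 156.
General solution x = x₀ + 23t; reducing mod 23 gives x = 18 (and y = -3).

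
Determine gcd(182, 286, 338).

26

182 = 2 · 7 · 13; 286 = 2 · 11 · 13; 338 = 2 · 13²
gcd takes min exponent of each prime: 2 · 13 = 26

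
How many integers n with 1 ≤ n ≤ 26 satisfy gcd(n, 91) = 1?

91 = 7·13. Inclusion–exclusion on these primes:
26 − ⌊26/7⌋ − ⌊26/13⌋ + ⌊26/91⌋ = 21

21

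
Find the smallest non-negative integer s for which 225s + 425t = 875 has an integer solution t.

gcd(225, 425) = 25 (Euclid: 425 = 1·225 + 200; 225 = 1·200 + 25; 200 = 8·25 + 0), and 25 | 875.
Extended Euclid: 225·(2) + 425·(-1) = 25. Scale by 35: s₀ = 70.
General solution s = s₀ + 17k; reducing mod 17 gives s = 2 (and t = 1).

2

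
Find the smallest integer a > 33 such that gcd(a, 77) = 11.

44

Multiples of 11 above 33: 11·4, 11·5, … . Need the cofactor coprime to 77/11 = 7.
Checking s = 4, 5, … the first with gcd(s, 7) = 1 is s = 4, giving 44.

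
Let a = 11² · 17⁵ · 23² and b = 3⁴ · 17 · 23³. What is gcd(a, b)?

8993

min exponent per shared prime: 17 · 23² = 8993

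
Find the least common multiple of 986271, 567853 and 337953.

lcm(986271, 567853) = 986271·567853/gcd = 560056946163/29887 = 18739149
lcm(18739149, 337953) = 18739149·337953/gcd = 6332951621997/6897 = 918218301

918218301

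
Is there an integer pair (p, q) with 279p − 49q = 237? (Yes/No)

Yes

By Bézout, 279p − 49q = 237 has integer solutions iff gcd(279, 49) | 237.
Euclid: 279 = 5·49 + 34; 49 = 1·34 + 15; 34 = 2·15 + 4; 15 = 3·4 + 3; 4 = 1·3 + 1; 3 = 3·1 + 0. gcd = 1; 237 mod 1 = 0. Yes.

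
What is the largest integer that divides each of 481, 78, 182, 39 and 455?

gcd(481, 78): 481 = 6·78 + 13; 78 = 6·13 + 0 → 13
gcd(13, 182): 182 = 14·13 + 0 → 13
gcd(13, 39): 39 = 3·13 + 0 → 13
gcd(13, 455): 455 = 35·13 + 0 → 13

13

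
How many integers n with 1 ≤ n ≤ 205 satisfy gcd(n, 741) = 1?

120

Prime factors of 741: 3, 13, 19. Count integers ≤ 205 divisible by none of them.
By inclusion–exclusion: 205 − ⌊205/3⌋ − ⌊205/13⌋ − ⌊205/19⌋ + ⌊205/39⌋ + ⌊205/57⌋ + ⌊205/247⌋ − ⌊205/741⌋ = 120.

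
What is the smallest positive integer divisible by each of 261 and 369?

10701

gcd first: 369 = 1·261 + 108; 261 = 2·108 + 45; 108 = 2·45 + 18; 45 = 2·18 + 9; 18 = 2·9 + 0 → gcd = 9
lcm = 261·369/gcd = 96309/9 = 10701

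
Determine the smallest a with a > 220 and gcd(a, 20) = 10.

Multiples of 10 above 220: 10·23, 10·24, … . Need the cofactor coprime to 20/10 = 2.
Checking s = 23, 24, … the first with gcd(s, 2) = 1 is s = 23, giving 230.

230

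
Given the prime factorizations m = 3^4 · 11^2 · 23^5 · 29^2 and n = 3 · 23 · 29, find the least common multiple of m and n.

max exponent per prime: 3^4 · 11^2 · 23^5 · 29^2 = 53052464701863

53052464701863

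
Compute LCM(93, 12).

93 = 3 · 31; 12 = 2² · 3
max exponents: 2² · 3 · 31 = 372

372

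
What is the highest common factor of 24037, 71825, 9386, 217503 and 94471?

13

24037 = 13 · 43²; 71825 = 5² · 13² · 17; 9386 = 2 · 13 · 19²; 217503 = 3² · 11 · 13³; 94471 = 13³ · 43
gcd takes min exponent of each prime: 13 = 13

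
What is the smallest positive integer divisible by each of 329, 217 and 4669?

lcm(329, 217) = 329·217/gcd = 71393/7 = 10199
lcm(10199, 4669) = 10199·4669/gcd = 47619131/7 = 6802733

6802733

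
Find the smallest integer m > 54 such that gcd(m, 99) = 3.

57

99 = 3·33. Any m with gcd(m, 99) = 3 is a multiple of 3, say 3s, with s coprime to 33.
Need s > 54/3, so s ≥ 19. First s ≥ 19 with gcd(s, 33) = 1 is s = 19. Thus m = 3·19 = 57.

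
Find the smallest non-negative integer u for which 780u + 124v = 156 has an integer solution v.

Euclid: 780 = 6·124 + 36; 124 = 3·36 + 16; 36 = 2·16 + 4; 16 = 4·4 + 0 → gcd = 4; 156 = 4·39.
Back-substitution yields 780·(7) + 124·(-44) = 4, so one solution is u = 7·39 = 273, v = -44·39 = -1716.
Solutions in u differ by 124/4 = 31; the one in [0, 31) is 273 mod 31 = 25.

25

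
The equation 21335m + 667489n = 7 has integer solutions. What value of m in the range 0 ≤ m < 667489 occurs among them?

11482

Reduce mod 667489: 21335m ≡ 7 (mod 667489). With g = gcd(21335, 667489) = 1 dividing 7, divide through: 21335m ≡ 7 (mod 667489).
Since gcd(21335, 667489) = 1, m ≡ 7·(21335)⁻¹ ≡ 11482 (mod 667489). Smallest non-negative: 11482.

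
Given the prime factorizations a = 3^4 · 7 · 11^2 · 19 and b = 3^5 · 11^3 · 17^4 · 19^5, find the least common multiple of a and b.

max exponent per prime: 3^5 · 7 · 11^3 · 17^4 · 19^5 = 468215794001057949

468215794001057949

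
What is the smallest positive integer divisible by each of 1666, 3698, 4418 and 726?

1666 = 2 · 7² · 17; 3698 = 2 · 43²; 4418 = 2 · 47²; 726 = 2 · 3 · 11²
lcm takes max exponent of each prime: 2 · 3 · 7² · 11² · 17 · 43² · 47² = 2470098370278

2470098370278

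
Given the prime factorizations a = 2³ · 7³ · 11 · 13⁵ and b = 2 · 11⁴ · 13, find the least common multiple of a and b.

max exponent per prime: 2³ · 7³ · 11⁴ · 13⁵ = 14916660630872

14916660630872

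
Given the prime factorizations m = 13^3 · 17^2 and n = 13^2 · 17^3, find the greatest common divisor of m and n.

min exponent per shared prime: 13^2 · 17^2 = 48841

48841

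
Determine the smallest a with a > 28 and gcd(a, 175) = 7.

Multiples of 7 above 28: 7·5, 7·6, … . Need the cofactor coprime to 175/7 = 25.
Checking s = 5, 6, … the first with gcd(s, 25) = 1 is s = 6, giving 42.

42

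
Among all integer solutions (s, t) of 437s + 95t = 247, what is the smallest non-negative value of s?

Reduce mod 95: 437s ≡ 247 (mod 95). With g = gcd(437, 95) = 19 dividing 247, divide through: 23s ≡ 13 (mod 5).
Since gcd(23, 5) = 1, s ≡ 13·(23)⁻¹ ≡ 1 (mod 5). Smallest non-negative: 1.

1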